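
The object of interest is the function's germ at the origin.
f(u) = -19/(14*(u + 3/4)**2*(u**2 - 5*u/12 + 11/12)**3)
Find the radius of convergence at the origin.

Denominator factor (u + 3/4)^2: pole of order 2 at -3/4, modulus 3/4.
Denominator factor (u**2 - 5*u/12 + 11/12)^3: discriminant -503/144, complex-conjugate roots (5/24) + ((1/24)*sqrt(503))*i and (5/24) - ((1/24)*sqrt(503))*i; poles of order 3, moduli (1/6)*sqrt(33) and (1/6)*sqrt(33).
The radius of convergence is the smallest modulus among the singular points: 3/4.

The radius of convergence is 3/4.


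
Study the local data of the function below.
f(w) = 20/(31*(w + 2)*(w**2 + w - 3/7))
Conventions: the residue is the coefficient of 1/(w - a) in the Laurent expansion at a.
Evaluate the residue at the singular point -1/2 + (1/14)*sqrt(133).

The factor w**2 + w - 3/7 splits as (w - a)(w - a') with a = -1/2 + (1/14)*sqrt(133), a' = -1/2 - (1/14)*sqrt(133). At the order-1 pole a set g(w) = (w - a)*f(w) = [20/(31*(w + 2))] / (w - a').
Simple pole: residue = g(a) at a = -1/2 + (1/14)*sqrt(133), which is -70/341 + (210/6479)*sqrt(133).

The residue is -70/341 + (210/6479)*sqrt(133).


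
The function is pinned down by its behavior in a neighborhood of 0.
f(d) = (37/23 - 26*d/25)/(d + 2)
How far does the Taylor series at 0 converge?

Denominator factor (d + 2): pole of order 1 at -2, modulus 2.
The radius of convergence is the smallest modulus among the singular points: 2.

The radius of convergence is 2.


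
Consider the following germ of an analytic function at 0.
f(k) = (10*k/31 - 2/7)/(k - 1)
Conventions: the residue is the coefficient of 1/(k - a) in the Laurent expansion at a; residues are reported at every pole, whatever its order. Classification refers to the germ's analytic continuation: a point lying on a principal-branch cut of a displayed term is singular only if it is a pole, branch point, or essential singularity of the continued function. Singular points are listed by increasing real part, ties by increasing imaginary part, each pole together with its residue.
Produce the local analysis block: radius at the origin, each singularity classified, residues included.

Radius of convergence at 0: 1.
At 1: a pole of order 1; residue 8/217.

Denominator factor (k - 1): pole of order 1 at 1, modulus 1.
The radius of convergence is the smallest modulus among the singular points: 1.
At the order-1 pole 1 set g(k) = (k - (1))*f(k) = 10*k/31 - 2/7.
Simple pole: residue = g(a) at a = 1, which is 8/217.


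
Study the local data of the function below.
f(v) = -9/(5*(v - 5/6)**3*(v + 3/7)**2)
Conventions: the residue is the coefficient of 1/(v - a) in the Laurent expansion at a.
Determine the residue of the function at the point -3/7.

The residue is 84015792/39452405.

At the order-2 pole -3/7 set g(v) = (v - (-3/7))^2*f(v) = -9/(5*(v - 5/6)**3).
Order-2 pole: residue = g'(a); g'(-3/7) = 84015792/39452405, so the residue is 84015792/39452405.


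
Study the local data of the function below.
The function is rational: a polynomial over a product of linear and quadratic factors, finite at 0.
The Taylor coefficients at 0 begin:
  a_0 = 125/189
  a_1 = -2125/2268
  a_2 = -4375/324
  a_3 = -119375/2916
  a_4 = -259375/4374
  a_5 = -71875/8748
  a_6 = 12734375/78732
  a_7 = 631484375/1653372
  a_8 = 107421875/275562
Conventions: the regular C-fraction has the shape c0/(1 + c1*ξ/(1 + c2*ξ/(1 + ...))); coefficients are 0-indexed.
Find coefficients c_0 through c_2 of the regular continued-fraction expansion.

The regular C-fraction coefficients are [125/189, 17/12, -3229/204].

Taylor coefficients (read off): a_0 = 125/189, a_1 = -2125/2268, a_2 = -4375/324.
c0 = a_0 = 125/189. Peel one level at a time: if S = 1 + c*ξ/S' with S'(0) = 1, then c is the ξ-coefficient of S and S' = c*ξ/(S - 1).
S_1 = c0/f = 1 + (17/12)*ξ + (3229/144)*ξ^2 + ...; c1 = 17/12.
S_2 = c1*ξ/(S_1 - 1) = 1 + (-3229/204)*ξ + ...; c2 = -3229/204.


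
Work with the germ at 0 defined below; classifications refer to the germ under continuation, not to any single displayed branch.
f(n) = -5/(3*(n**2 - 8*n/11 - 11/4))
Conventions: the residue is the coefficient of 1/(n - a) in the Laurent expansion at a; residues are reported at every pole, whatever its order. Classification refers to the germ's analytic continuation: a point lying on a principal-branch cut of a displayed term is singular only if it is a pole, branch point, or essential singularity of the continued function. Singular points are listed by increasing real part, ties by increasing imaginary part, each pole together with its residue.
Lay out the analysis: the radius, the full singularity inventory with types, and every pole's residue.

Radius of convergence at 0: -4/11 + (3/22)*sqrt(155).
At 4/11 - (3/22)*sqrt(155): a pole of order 1; residue (11/279)*sqrt(155).
At 4/11 + (3/22)*sqrt(155): a pole of order 1; residue -(11/279)*sqrt(155).

Denominator factor (n**2 - 8*n/11 - 11/4): discriminant 1395/121, real irrational roots 4/11 + (3/22)*sqrt(155) and 4/11 - (3/22)*sqrt(155); poles of order 1, moduli 4/11 + (3/22)*sqrt(155) and -4/11 + (3/22)*sqrt(155).
The radius of convergence is the smallest modulus among the singular points: -4/11 + (3/22)*sqrt(155).
The factor n**2 - 8*n/11 - 11/4 splits as (n - a)(n - a') with a = 4/11 - (3/22)*sqrt(155), a' = 4/11 + (3/22)*sqrt(155). At the order-1 pole a set g(n) = (n - a)*f(n) = [-5/3] / (n - a').
Simple pole: residue = g(a) at a = 4/11 - (3/22)*sqrt(155), which is (11/279)*sqrt(155).
The factor n**2 - 8*n/11 - 11/4 splits as (n - a)(n - a') with a = 4/11 + (3/22)*sqrt(155), a' = 4/11 - (3/22)*sqrt(155). At the order-1 pole a set g(n) = (n - a)*f(n) = [-5/3] / (n - a').
Simple pole: residue = g(a) at a = 4/11 + (3/22)*sqrt(155), which is -(11/279)*sqrt(155).
List the singular points by increasing real part (a conjugate pair: the negative imaginary part first).


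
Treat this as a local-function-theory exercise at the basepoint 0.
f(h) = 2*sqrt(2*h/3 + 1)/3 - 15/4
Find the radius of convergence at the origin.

The radius of convergence is 3/2.

Branch term (2/3)*sqrt(1 - h/(-3/2)): its argument vanishes at h = -3/2, a square-root branch point, modulus 3/2.
The radius of convergence is the smallest modulus among the singular points: 3/2.


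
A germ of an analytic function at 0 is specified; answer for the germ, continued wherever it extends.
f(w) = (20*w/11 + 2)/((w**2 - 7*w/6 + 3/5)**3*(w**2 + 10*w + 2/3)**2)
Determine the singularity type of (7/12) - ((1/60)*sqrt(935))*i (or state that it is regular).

The denominator factor w**2 - 7*w/6 + 3/5 vanishes at (7/12) - ((1/60)*sqrt(935))*i and appears to the power 3; the numerator there equals (101/33) - ((1/33)*sqrt(935))*i, nonzero, and no other factor vanishes.
Hence a pole whose order is the multiplicity, 3.

The point is a pole of order 3.


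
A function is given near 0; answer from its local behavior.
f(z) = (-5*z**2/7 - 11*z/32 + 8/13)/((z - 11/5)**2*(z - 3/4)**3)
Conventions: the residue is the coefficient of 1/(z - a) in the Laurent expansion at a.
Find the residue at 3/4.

At the order-3 pole 3/4 set g(z) = (z - (3/4))^3*f(z) = (-5*z**2/7 - 11*z/32 + 8/13)/(z - 11/5)**2.
Order-3 pole: residue = g''(a)/2; g''(3/4) = -167103500/64362571, so the residue is -83551750/64362571.

The residue is -83551750/64362571.


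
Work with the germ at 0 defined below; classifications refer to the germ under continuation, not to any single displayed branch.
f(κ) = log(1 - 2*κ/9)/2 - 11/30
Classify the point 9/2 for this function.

The point is a logarithmic branch point.

The term (1/2)*log(1 - κ/(9/2)) has argument 1 - 9/2/(9/2) = 0 at 9/2: a logarithmic (infinitely-sheeted) branch point; the remaining terms are analytic or single-valued there.


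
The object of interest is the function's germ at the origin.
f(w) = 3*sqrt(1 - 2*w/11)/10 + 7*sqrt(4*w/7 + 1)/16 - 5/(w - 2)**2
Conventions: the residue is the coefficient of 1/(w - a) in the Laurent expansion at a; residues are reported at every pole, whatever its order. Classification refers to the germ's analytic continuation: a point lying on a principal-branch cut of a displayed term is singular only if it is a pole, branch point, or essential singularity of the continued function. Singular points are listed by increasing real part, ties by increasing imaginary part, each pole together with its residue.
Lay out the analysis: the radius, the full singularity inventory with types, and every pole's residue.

Denominator factor (w - 2)^2: pole of order 2 at 2, modulus 2.
Branch term (3/10)*sqrt(1 - w/(11/2)): its argument vanishes at w = 11/2, a square-root branch point, modulus 11/2.
Branch term (7/16)*sqrt(1 - w/(-7/4)): its argument vanishes at w = -7/4, a square-root branch point, modulus 7/4.
The radius of convergence is the smallest modulus among the singular points: 7/4.
The branch terms are analytic at 2 and contribute nothing to the residue; only the rational part matters.
At the order-2 pole 2 set g(w) = (w - (2))^2*(rational part) = -5.
Order-2 pole: residue = g'(a); g'(2) = 0, so the residue is 0.
List the singular points by increasing real part (a conjugate pair: the negative imaginary part first).

Radius of convergence at 0: 7/4.
At -7/4: an algebraic (square-root) branch point.
At 2: a pole of order 2; residue 0.
At 11/2: an algebraic (square-root) branch point.


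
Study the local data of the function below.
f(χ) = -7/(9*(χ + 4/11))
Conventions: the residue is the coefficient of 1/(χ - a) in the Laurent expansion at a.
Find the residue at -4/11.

At the order-1 pole -4/11 set g(χ) = (χ - (-4/11))*f(χ) = -7/9.
Simple pole: residue = g(a) at a = -4/11, which is -7/9.

The residue is -7/9.


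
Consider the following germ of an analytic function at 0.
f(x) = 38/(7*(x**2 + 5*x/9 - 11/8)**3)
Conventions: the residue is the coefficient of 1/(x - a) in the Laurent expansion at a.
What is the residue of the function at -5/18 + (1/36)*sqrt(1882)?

The factor x**2 + 5*x/9 - 11/8 splits as (x - a)(x - a') with a = -5/18 + (1/36)*sqrt(1882), a' = -5/18 - (1/36)*sqrt(1882). At the order-3 pole a set g(x) = (x - a)^3*f(x) = [38/7] / (x - a')^3.
Order-3 pole: residue = g''(a)/2; g''(-5/18 + (1/36)*sqrt(1882)) = (107705376/5832663347)*sqrt(1882), so the residue is (53852688/5832663347)*sqrt(1882).

The residue is (53852688/5832663347)*sqrt(1882).


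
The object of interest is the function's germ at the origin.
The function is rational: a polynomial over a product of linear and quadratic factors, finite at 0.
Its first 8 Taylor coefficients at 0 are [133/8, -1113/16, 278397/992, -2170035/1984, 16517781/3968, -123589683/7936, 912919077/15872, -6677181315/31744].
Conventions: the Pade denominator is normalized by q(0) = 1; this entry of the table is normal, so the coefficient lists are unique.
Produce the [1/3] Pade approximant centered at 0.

Taylor coefficients needed (read off): a_0 = 133/8, a_1 = -1113/16, a_2 = 278397/992, a_3 = -2170035/1984, a_4 = 16517781/3968.
Write the denominator as Q(ψ) = 1 + q1*ψ + q2*ψ^2 + q3*ψ^3. Requiring Q*f - P = O(ψ^5) with deg P <= 1 kills the coefficients of ψ^2..ψ^4 in Q*f:
  ψ^2: a_2 + q1*a_1 + q2*a_0 = 0, i.e. 278397/992 + (-1113/16)*q1 + (133/8)*q2 = 0.
  ψ^3: a_3 + q1*a_2 + q2*a_1 + q3*a_0 = 0, i.e. -2170035/1984 + (278397/992)*q1 + (-1113/16)*q2 + (133/8)*q3 = 0.
  ψ^4: a_4 + q1*a_3 + q2*a_2 + q3*a_1 = 0, i.e. 16517781/3968 + (-2170035/1984)*q1 + (278397/992)*q2 + (-1113/16)*q3 = 0.
Solving this linear system: q1 = 5239625/812572, q2 = 16413771/1625144, q3 = -40288347/50379464.
The numerator is Q*f truncated at degree 1: P0 = a_0 = 133/8; P1 = a_1 + q1*a_0 = 244673807/6500576.

The Pade approximant has numerator coefficients [133/8, 244673807/6500576]; denominator coefficients [1, 5239625/812572, 16413771/1625144, -40288347/50379464].


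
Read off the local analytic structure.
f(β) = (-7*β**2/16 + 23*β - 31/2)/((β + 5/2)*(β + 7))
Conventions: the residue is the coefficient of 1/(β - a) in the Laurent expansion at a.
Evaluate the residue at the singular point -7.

At the order-1 pole -7 set g(β) = (β - (-7))*f(β) = (-7*β**2/16 + 23*β - 31/2)/(β + 5/2).
Simple pole: residue = g(a) at a = -7, which is 3167/72.

The residue is 3167/72.


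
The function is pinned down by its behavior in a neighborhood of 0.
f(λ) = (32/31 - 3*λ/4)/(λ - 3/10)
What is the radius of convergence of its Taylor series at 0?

Denominator factor (λ - 3/10): pole of order 1 at 3/10, modulus 3/10.
The radius of convergence is the smallest modulus among the singular points: 3/10.

The radius of convergence is 3/10.


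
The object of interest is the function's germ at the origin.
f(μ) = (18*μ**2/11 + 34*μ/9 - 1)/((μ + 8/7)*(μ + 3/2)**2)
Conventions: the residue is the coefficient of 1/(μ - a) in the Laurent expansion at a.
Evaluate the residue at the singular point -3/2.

The residue is 5978/225.

At the order-2 pole -3/2 set g(μ) = (μ - (-3/2))^2*f(μ) = (18*μ**2/11 + 34*μ/9 - 1)/(μ + 8/7).
Order-2 pole: residue = g'(a); g'(-3/2) = 5978/225, so the residue is 5978/225.


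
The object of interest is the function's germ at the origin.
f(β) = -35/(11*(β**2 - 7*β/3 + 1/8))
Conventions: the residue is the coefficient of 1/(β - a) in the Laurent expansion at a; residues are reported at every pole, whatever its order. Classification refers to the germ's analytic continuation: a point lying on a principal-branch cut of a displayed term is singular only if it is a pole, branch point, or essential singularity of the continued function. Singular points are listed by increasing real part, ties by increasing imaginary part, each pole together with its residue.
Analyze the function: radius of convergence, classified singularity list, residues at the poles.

Denominator factor (β**2 - 7*β/3 + 1/8): discriminant 89/18, real irrational roots 7/6 + (1/12)*sqrt(178) and 7/6 - (1/12)*sqrt(178); poles of order 1, moduli 7/6 + (1/12)*sqrt(178) and 7/6 - (1/12)*sqrt(178).
The radius of convergence is the smallest modulus among the singular points: 7/6 - (1/12)*sqrt(178).
The factor β**2 - 7*β/3 + 1/8 splits as (β - a)(β - a') with a = 7/6 - (1/12)*sqrt(178), a' = 7/6 + (1/12)*sqrt(178). At the order-1 pole a set g(β) = (β - a)*f(β) = [-35/11] / (β - a').
Simple pole: residue = g(a) at a = 7/6 - (1/12)*sqrt(178), which is (105/979)*sqrt(178).
The factor β**2 - 7*β/3 + 1/8 splits as (β - a)(β - a') with a = 7/6 + (1/12)*sqrt(178), a' = 7/6 - (1/12)*sqrt(178). At the order-1 pole a set g(β) = (β - a)*f(β) = [-35/11] / (β - a').
Simple pole: residue = g(a) at a = 7/6 + (1/12)*sqrt(178), which is -(105/979)*sqrt(178).
List the singular points by increasing real part (a conjugate pair: the negative imaginary part first).

Radius of convergence at 0: 7/6 - (1/12)*sqrt(178).
At 7/6 - (1/12)*sqrt(178): a pole of order 1; residue (105/979)*sqrt(178).
At 7/6 + (1/12)*sqrt(178): a pole of order 1; residue -(105/979)*sqrt(178).


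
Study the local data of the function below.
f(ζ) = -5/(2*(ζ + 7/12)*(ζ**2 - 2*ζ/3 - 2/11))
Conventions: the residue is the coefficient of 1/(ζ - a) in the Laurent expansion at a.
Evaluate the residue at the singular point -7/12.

The residue is -1320/289.

At the order-1 pole -7/12 set g(ζ) = (ζ - (-7/12))*f(ζ) = -5/(2*(ζ**2 - 2*ζ/3 - 2/11)).
Simple pole: residue = g(a) at a = -7/12, which is -1320/289.


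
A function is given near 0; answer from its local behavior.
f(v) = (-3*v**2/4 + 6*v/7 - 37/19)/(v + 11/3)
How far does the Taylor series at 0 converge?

Denominator factor (v + 11/3): pole of order 1 at -11/3, modulus 11/3.
The radius of convergence is the smallest modulus among the singular points: 11/3.

The radius of convergence is 11/3.


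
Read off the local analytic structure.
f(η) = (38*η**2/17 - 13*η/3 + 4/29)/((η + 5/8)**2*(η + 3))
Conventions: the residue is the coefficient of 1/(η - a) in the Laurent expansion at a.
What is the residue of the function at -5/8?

The residue is -651458/177973.

At the order-2 pole -5/8 set g(η) = (η - (-5/8))^2*f(η) = (38*η**2/17 - 13*η/3 + 4/29)/(η + 3).
Order-2 pole: residue = g'(a); g'(-5/8) = -651458/177973, so the residue is -651458/177973.


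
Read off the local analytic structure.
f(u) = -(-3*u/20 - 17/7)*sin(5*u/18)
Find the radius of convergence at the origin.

The radius of convergence is infinite.

The factor -sin(5*u/18) is entire and contributes no finite singular point.
The polynomial part has no poles.
No finite singular points: the Taylor series at 0 converges everywhere.


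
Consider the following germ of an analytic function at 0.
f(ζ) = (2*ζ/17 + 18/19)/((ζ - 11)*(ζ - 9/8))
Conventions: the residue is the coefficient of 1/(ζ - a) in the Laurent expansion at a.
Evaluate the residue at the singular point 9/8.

At the order-1 pole 9/8 set g(ζ) = (ζ - (9/8))*f(ζ) = (2*ζ/17 + 18/19)/(ζ - 11).
Simple pole: residue = g(a) at a = 9/8, which is -2790/25517.

The residue is -2790/25517.


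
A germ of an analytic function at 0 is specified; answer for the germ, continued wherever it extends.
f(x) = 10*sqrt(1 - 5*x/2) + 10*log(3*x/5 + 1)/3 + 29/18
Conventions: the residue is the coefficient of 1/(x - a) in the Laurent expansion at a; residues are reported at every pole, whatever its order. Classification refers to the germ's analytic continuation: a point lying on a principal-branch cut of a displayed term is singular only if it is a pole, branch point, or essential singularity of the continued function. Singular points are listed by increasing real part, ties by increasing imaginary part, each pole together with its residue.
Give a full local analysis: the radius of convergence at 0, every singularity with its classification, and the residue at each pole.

Radius of convergence at 0: 2/5.
At -5/3: a logarithmic branch point.
At 2/5: an algebraic (square-root) branch point.

Branch term (10)*sqrt(1 - x/(2/5)): its argument vanishes at x = 2/5, a square-root branch point, modulus 2/5.
Branch term (10/3)*log(1 - x/(-5/3)): its argument vanishes at x = -5/3, a logarithmic branch point, modulus 5/3.
The radius of convergence is the smallest modulus among the singular points: 2/5.
List the singular points by increasing real part (a conjugate pair: the negative imaginary part first).


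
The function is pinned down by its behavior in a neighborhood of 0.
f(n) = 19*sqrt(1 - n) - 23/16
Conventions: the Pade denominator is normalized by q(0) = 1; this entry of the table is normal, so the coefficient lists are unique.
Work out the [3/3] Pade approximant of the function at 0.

Taylor coefficients needed (expand at 0): a_0 = 281/16, a_1 = -19/2, a_2 = -19/8, a_3 = -19/16, a_4 = -95/128, a_5 = -133/256, a_6 = -399/1024.
Write the denominator as Q(n) = 1 + q1*n + q2*n^2 + q3*n^3. Requiring Q*f - P = O(n^7) with deg P <= 3 kills the coefficients of n^4..n^6 in Q*f:
  n^4: a_4 + q1*a_3 + q2*a_2 + q3*a_1 = 0, i.e. -95/128 + (-19/16)*q1 + (-19/8)*q2 + (-19/2)*q3 = 0.
  n^5: a_5 + q1*a_4 + q2*a_3 + q3*a_2 = 0, i.e. -133/256 + (-95/128)*q1 + (-19/16)*q2 + (-19/8)*q3 = 0.
  n^6: a_6 + q1*a_5 + q2*a_4 + q3*a_3 = 0, i.e. -399/1024 + (-133/256)*q1 + (-95/128)*q2 + (-19/16)*q3 = 0.
Solving this linear system: q1 = -5/4, q2 = 3/8, q3 = -1/64.
The numerator is Q*f truncated at degree 3: P0 = a_0 = 281/16; P1 = a_1 + q1*a_0 = -2013/64; P2 = a_2 + q1*a_1 + q2*a_0 = 2059/128; P3 = a_3 + q1*a_2 + q2*a_1 + q3*a_0 = -2105/1024.

The Pade approximant has numerator coefficients [281/16, -2013/64, 2059/128, -2105/1024]; denominator coefficients [1, -5/4, 3/8, -1/64].


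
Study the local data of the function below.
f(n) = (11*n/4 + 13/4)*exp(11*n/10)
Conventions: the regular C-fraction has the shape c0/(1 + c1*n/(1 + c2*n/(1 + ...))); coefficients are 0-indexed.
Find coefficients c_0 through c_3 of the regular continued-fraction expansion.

The regular C-fraction coefficients are [13/4, -253/130, 6919/5980, -184327/868020].

Taylor coefficients (expand at 0): a_0 = 13/4, a_1 = 253/40, a_2 = 3993/800, a_3 = 57233/24000.
c0 = a_0 = 13/4. Peel one level at a time: if S = 1 + c*n/S' with S'(0) = 1, then c is the n-coefficient of S and S' = c*n/(S - 1).
S_1 = c0/f = 1 + (-253/130)*n + (76109/33800)*n^2 + ...; c1 = -253/130.
S_2 = c1*n/(S_1 - 1) = 1 + (6919/5980)*n + (155969/634800)*n^2 + ...; c2 = 6919/5980.
S_3 = c2*n/(S_2 - 1) = 1 + (-184327/868020)*n + ...; c3 = -184327/868020.


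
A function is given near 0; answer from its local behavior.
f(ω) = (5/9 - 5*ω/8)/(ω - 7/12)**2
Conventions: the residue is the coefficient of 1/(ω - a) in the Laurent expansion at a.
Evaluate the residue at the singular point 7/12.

The residue is -5/8.

At the order-2 pole 7/12 set g(ω) = (ω - (7/12))^2*f(ω) = 5/9 - 5*ω/8.
Order-2 pole: residue = g'(a); g'(7/12) = -5/8, so the residue is -5/8.


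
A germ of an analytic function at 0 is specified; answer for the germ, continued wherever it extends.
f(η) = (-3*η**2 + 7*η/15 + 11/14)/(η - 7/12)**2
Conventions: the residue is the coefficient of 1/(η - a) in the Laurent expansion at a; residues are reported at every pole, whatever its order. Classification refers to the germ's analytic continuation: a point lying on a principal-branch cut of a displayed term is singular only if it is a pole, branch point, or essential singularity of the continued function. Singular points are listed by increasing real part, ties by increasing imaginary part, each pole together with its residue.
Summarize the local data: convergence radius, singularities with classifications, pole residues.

Denominator factor (η - 7/12)^2: pole of order 2 at 7/12, modulus 7/12.
The radius of convergence is the smallest modulus among the singular points: 7/12.
At the order-2 pole 7/12 set g(η) = (η - (7/12))^2*f(η) = -3*η**2 + 7*η/15 + 11/14.
Order-2 pole: residue = g'(a); g'(7/12) = -91/30, so the residue is -91/30.

Radius of convergence at 0: 7/12.
At 7/12: a pole of order 2; residue -91/30.


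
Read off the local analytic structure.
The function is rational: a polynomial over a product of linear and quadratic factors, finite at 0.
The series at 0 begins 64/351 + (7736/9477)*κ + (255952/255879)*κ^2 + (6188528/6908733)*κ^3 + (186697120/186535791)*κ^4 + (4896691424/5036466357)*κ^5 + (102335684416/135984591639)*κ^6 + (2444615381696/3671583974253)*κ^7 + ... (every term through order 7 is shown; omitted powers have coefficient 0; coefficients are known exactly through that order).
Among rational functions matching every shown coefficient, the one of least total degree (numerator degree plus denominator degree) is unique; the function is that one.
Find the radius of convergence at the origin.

No rational of total degree below 6 reproduces all 8 coefficients; solving the [1/5] Pade equations on them gives f(κ) = (-17*κ/6 - 12/13)/((κ - 3/2)**3*(κ**2 + 8*κ/9 + 3/2)), whose expansion matches every shown term.
Denominator factor (κ**2 + 8*κ/9 + 3/2): discriminant -422/81, complex-conjugate roots (-4/9) + ((1/18)*sqrt(422))*i and (-4/9) - ((1/18)*sqrt(422))*i; poles of order 1, moduli (1/2)*sqrt(6) and (1/2)*sqrt(6).
Denominator factor (κ - 3/2)^3: pole of order 3 at 3/2, modulus 3/2.
The radius of convergence is the smallest modulus among the singular points: (1/2)*sqrt(6).

The radius of convergence is (1/2)*sqrt(6).


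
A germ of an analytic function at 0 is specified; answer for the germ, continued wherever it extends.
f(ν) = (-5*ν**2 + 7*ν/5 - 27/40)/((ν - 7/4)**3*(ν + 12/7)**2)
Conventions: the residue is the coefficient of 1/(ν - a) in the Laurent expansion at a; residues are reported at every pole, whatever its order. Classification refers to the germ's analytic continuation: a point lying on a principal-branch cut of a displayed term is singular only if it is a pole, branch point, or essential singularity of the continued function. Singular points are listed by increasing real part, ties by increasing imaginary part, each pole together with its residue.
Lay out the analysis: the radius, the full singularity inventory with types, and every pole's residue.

Denominator factor (ν + 12/7)^2: pole of order 2 at -12/7, modulus 12/7.
Denominator factor (ν - 7/4)^3: pole of order 3 at 7/4, modulus 7/4.
The radius of convergence is the smallest modulus among the singular points: 12/7.
At the order-2 pole -12/7 set g(ν) = (ν - (-12/7))^2*f(ν) = (-5*ν**2 + 7*ν/5 - 27/40)/(ν - 7/4)**3.
Order-2 pole: residue = g'(a); g'(-12/7) = -6718880/88529281, so the residue is -6718880/88529281.
At the order-3 pole 7/4 set g(ν) = (ν - (7/4))^3*f(ν) = (-5*ν**2 + 7*ν/5 - 27/40)/(ν + 12/7)**2.
Order-3 pole: residue = g''(a)/2; g''(7/4) = 13437760/88529281, so the residue is 6718880/88529281.
List the singular points by increasing real part (a conjugate pair: the negative imaginary part first).

Radius of convergence at 0: 12/7.
At -12/7: a pole of order 2; residue -6718880/88529281.
At 7/4: a pole of order 3; residue 6718880/88529281.


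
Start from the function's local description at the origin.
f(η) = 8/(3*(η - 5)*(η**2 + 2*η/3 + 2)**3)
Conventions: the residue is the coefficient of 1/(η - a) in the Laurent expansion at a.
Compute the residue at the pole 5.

At the order-1 pole 5 set g(η) = (η - (5))*f(η) = 8/(3*(η**2 + 2*η/3 + 2)**3).
Simple pole: residue = g(a) at a = 5, which is 72/753571.

The residue is 72/753571.


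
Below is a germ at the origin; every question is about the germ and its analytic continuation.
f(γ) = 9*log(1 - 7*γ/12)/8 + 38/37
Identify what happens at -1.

There is no denominator, hence no pole anywhere.
Branch term log(1 - γ/(12/7)): argument at -1 is 19/12, nonzero, so -1 is not its branch point (a point on a principal cut is still regular for the continued germ).
So the germ continues analytically to -1.

The point is a regular point.


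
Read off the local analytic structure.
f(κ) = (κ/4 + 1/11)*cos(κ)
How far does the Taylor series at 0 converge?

The factor cos(κ) is entire and contributes no finite singular point.
The polynomial part has no poles.
No finite singular points: the Taylor series at 0 converges everywhere.

The radius of convergence is infinite.


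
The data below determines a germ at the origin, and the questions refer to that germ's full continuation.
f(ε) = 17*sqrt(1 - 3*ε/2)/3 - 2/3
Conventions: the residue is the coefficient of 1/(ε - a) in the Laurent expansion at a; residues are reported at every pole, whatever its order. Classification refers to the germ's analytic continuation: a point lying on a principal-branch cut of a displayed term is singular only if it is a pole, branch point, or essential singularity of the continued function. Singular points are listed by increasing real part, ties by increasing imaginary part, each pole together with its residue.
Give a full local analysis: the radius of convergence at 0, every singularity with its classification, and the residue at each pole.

Branch term (17/3)*sqrt(1 - ε/(2/3)): its argument vanishes at ε = 2/3, a square-root branch point, modulus 2/3.
The radius of convergence is the smallest modulus among the singular points: 2/3.

Radius of convergence at 0: 2/3.
At 2/3: an algebraic (square-root) branch point.


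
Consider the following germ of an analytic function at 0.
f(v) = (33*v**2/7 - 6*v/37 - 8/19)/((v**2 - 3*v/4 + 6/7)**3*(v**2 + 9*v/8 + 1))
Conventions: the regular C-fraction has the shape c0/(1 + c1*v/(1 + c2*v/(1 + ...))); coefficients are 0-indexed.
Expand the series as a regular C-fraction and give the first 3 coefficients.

Taylor coefficients (expand at 0): a_0 = -343/513, a_1 = -10633/8436, a_2 = 1653211/202464.
c0 = a_0 = -343/513. Peel one level at a time: if S = 1 + c*v/S' with S'(0) = 1, then c is the v-coefficient of S and S' = c*v/(S - 1).
S_1 = c0/f = 1 + (-279/148)*v + (4834803/306656)*v^2 + ...; c1 = -279/148.
S_2 = c1*v/(S_1 - 1) = 1 + (1611601/192696)*v + ...; c2 = 1611601/192696.

The regular C-fraction coefficients are [-343/513, -279/148, 1611601/192696].


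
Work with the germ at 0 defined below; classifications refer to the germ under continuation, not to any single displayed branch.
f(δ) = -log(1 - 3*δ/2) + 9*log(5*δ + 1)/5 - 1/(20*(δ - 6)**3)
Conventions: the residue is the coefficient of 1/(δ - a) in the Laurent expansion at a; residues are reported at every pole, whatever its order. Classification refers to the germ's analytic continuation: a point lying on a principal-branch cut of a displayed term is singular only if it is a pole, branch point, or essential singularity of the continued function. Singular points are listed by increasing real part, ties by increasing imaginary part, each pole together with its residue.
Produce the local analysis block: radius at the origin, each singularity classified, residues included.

Radius of convergence at 0: 1/5.
At -1/5: a logarithmic branch point.
At 2/3: a logarithmic branch point.
At 6: a pole of order 3; residue 0.

Denominator factor (δ - 6)^3: pole of order 3 at 6, modulus 6.
Branch term (-1)*log(1 - δ/(2/3)): its argument vanishes at δ = 2/3, a logarithmic branch point, modulus 2/3.
Branch term (9/5)*log(1 - δ/(-1/5)): its argument vanishes at δ = -1/5, a logarithmic branch point, modulus 1/5.
The radius of convergence is the smallest modulus among the singular points: 1/5.
The branch terms are analytic at 6 and contribute nothing to the residue; only the rational part matters.
At the order-3 pole 6 set g(δ) = (δ - (6))^3*(rational part) = -1/20.
Order-3 pole: residue = g''(a)/2; g''(6) = 0, so the residue is 0.
List the singular points by increasing real part (a conjugate pair: the negative imaginary part first).


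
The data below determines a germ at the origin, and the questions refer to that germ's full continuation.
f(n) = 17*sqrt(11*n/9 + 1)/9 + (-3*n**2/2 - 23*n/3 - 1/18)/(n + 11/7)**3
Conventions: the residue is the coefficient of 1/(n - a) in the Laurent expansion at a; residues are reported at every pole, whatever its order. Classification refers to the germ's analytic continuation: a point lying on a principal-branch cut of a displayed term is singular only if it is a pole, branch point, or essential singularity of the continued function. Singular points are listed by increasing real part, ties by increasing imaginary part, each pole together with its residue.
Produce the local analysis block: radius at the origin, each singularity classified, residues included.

Denominator factor (n + 11/7)^3: pole of order 3 at -11/7, modulus 11/7.
Branch term (17/9)*sqrt(1 - n/(-9/11)): its argument vanishes at n = -9/11, a square-root branch point, modulus 9/11.
The radius of convergence is the smallest modulus among the singular points: 9/11.
The branch term is analytic at -11/7 and contributes nothing to the residue; only the rational part matters.
At the order-3 pole -11/7 set g(n) = (n - (-11/7))^3*(rational part) = -3*n**2/2 - 23*n/3 - 1/18.
Order-3 pole: residue = g''(a)/2; g''(-11/7) = -3, so the residue is -3/2.
List the singular points by increasing real part (a conjugate pair: the negative imaginary part first).

Radius of convergence at 0: 9/11.
At -11/7: a pole of order 3; residue -3/2.
At -9/11: an algebraic (square-root) branch point.


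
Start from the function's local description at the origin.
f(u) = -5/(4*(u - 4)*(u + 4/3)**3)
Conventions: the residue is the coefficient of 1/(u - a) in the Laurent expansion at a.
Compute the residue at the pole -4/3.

At the order-3 pole -4/3 set g(u) = (u - (-4/3))^3*f(u) = -5/(4*(u - 4)).
Order-3 pole: residue = g''(a)/2; g''(-4/3) = 135/8192, so the residue is 135/16384.

The residue is 135/16384.


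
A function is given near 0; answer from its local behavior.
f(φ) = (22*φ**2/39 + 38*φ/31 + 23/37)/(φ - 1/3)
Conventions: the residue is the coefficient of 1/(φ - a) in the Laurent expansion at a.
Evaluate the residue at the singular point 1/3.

At the order-1 pole 1/3 set g(φ) = (φ - (1/3))*f(φ) = 22*φ**2/39 + 38*φ/31 + 23/37.
Simple pole: residue = g(a) at a = 1/3, which is 439999/402597.

The residue is 439999/402597.


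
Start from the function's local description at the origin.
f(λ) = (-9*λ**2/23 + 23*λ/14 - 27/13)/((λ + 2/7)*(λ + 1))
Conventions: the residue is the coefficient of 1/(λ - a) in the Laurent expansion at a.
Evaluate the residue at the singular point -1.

At the order-1 pole -1 set g(λ) = (λ - (-1))*f(λ) = (-9*λ**2/23 + 23*λ/14 - 27/13)/(λ + 2/7).
Simple pole: residue = g(a) at a = -1, which is 17209/2990.

The residue is 17209/2990.


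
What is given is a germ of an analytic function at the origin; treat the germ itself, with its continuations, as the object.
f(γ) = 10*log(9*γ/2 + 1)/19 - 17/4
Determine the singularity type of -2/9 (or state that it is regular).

The term (10/19)*log(1 - γ/(-2/9)) has argument 1 - -2/9/(-2/9) = 0 at -2/9: a logarithmic (infinitely-sheeted) branch point; the remaining terms are analytic or single-valued there.

The point is a logarithmic branch point.


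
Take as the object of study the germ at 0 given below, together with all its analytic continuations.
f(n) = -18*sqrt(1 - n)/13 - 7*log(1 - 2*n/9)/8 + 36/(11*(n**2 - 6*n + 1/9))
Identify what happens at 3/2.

The point is a regular point.

Denominator factors: n**2 - 6*n + 1/9 = -239/36 at n = 3/2 — none vanishes.
Branch term log(1 - n/(9/2)): argument at 3/2 is 2/3, nonzero, so 3/2 is not its branch point (a point on a principal cut is still regular for the continued germ).
Branch term sqrt(1 - n/(1)): argument at 3/2 is -1/2, nonzero, so 3/2 is not its branch point (a point on a principal cut is still regular for the continued germ).
So the germ continues analytically to 3/2.


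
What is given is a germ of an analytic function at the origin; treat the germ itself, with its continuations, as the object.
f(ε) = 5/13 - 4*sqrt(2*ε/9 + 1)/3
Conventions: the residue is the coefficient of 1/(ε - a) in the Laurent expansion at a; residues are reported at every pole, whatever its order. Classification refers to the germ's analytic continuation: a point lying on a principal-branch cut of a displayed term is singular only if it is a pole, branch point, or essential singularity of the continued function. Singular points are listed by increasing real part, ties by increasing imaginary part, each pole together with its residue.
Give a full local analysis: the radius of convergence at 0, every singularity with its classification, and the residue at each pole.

Branch term (-4/3)*sqrt(1 - ε/(-9/2)): its argument vanishes at ε = -9/2, a square-root branch point, modulus 9/2.
The radius of convergence is the smallest modulus among the singular points: 9/2.

Radius of convergence at 0: 9/2.
At -9/2: an algebraic (square-root) branch point.


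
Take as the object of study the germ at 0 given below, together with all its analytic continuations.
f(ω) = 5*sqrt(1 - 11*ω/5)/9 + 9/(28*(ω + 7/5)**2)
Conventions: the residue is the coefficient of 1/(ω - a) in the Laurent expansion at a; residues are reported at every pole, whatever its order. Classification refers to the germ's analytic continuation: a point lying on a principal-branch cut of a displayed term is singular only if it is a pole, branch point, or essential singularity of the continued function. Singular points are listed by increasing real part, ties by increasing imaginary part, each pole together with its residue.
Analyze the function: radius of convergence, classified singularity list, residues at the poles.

Denominator factor (ω + 7/5)^2: pole of order 2 at -7/5, modulus 7/5.
Branch term (5/9)*sqrt(1 - ω/(5/11)): its argument vanishes at ω = 5/11, a square-root branch point, modulus 5/11.
The radius of convergence is the smallest modulus among the singular points: 5/11.
The branch term is analytic at -7/5 and contributes nothing to the residue; only the rational part matters.
At the order-2 pole -7/5 set g(ω) = (ω - (-7/5))^2*(rational part) = 9/28.
Order-2 pole: residue = g'(a); g'(-7/5) = 0, so the residue is 0.
List the singular points by increasing real part (a conjugate pair: the negative imaginary part first).

Radius of convergence at 0: 5/11.
At -7/5: a pole of order 2; residue 0.
At 5/11: an algebraic (square-root) branch point.


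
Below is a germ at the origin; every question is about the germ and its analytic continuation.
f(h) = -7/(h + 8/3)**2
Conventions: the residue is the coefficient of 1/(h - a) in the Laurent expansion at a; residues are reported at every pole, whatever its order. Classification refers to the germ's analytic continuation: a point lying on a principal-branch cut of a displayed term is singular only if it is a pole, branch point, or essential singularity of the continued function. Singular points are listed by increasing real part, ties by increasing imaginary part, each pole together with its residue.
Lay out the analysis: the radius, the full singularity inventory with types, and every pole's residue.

Denominator factor (h + 8/3)^2: pole of order 2 at -8/3, modulus 8/3.
The radius of convergence is the smallest modulus among the singular points: 8/3.
At the order-2 pole -8/3 set g(h) = (h - (-8/3))^2*f(h) = -7.
Order-2 pole: residue = g'(a); g'(-8/3) = 0, so the residue is 0.

Radius of convergence at 0: 8/3.
At -8/3: a pole of order 2; residue 0.


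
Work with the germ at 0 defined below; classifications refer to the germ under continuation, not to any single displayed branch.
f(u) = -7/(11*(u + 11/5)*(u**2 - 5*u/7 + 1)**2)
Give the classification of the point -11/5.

The denominator factor u + 11/5 vanishes at -11/5 and appears to the power 1; the numerator there equals -7/11, nonzero, and no other factor vanishes.
Hence a pole whose order is the multiplicity, 1.

The point is a pole of order 1.


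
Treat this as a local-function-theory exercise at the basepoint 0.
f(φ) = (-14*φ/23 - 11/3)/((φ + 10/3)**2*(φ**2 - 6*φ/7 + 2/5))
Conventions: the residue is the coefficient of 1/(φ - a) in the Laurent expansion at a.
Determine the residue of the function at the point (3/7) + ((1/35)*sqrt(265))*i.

The residue is (24039855/471147548) + ((222548025/12485410022)*sqrt(265))*i.

The factor φ**2 - 6*φ/7 + 2/5 splits as (φ - a)(φ - a') with a = (3/7) + ((1/35)*sqrt(265))*i, a' = (3/7) - ((1/35)*sqrt(265))*i. At the order-1 pole a set g(φ) = (φ - a)*f(φ) = [(-14*φ/23 - 11/3)/(φ + 10/3)**2] / (φ - a').
Simple pole: residue = g(a) at a = (3/7) + ((1/35)*sqrt(265))*i, which is (24039855/471147548) + ((222548025/12485410022)*sqrt(265))*i.


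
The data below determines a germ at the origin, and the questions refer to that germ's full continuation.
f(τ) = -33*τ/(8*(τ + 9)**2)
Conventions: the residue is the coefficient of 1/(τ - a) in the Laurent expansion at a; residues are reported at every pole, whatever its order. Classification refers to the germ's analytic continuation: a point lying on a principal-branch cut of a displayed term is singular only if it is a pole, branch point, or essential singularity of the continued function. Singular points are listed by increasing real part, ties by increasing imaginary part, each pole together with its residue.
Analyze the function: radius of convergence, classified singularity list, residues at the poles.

Denominator factor (τ + 9)^2: pole of order 2 at -9, modulus 9.
The radius of convergence is the smallest modulus among the singular points: 9.
At the order-2 pole -9 set g(τ) = (τ - (-9))^2*f(τ) = -33*τ/8.
Order-2 pole: residue = g'(a); g'(-9) = -33/8, so the residue is -33/8.

Radius of convergence at 0: 9.
At -9: a pole of order 2; residue -33/8.


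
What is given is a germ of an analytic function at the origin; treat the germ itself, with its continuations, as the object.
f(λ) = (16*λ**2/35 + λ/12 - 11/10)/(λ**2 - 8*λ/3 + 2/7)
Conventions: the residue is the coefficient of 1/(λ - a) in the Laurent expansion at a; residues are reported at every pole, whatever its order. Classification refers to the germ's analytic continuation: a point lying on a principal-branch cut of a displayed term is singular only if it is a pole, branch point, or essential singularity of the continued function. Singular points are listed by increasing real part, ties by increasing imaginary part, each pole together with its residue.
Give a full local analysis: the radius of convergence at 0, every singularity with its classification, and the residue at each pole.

Radius of convergence at 0: 4/3 - (1/21)*sqrt(658).
At 4/3 - (1/21)*sqrt(658): a pole of order 1; residue 547/840 - (2231/276360)*sqrt(658).
At 4/3 + (1/21)*sqrt(658): a pole of order 1; residue 547/840 + (2231/276360)*sqrt(658).

Denominator factor (λ**2 - 8*λ/3 + 2/7): discriminant 376/63, real irrational roots 4/3 + (1/21)*sqrt(658) and 4/3 - (1/21)*sqrt(658); poles of order 1, moduli 4/3 + (1/21)*sqrt(658) and 4/3 - (1/21)*sqrt(658).
The radius of convergence is the smallest modulus among the singular points: 4/3 - (1/21)*sqrt(658).
The factor λ**2 - 8*λ/3 + 2/7 splits as (λ - a)(λ - a') with a = 4/3 - (1/21)*sqrt(658), a' = 4/3 + (1/21)*sqrt(658). At the order-1 pole a set g(λ) = (λ - a)*f(λ) = [16*λ**2/35 + λ/12 - 11/10] / (λ - a').
Simple pole: residue = g(a) at a = 4/3 - (1/21)*sqrt(658), which is 547/840 - (2231/276360)*sqrt(658).
The factor λ**2 - 8*λ/3 + 2/7 splits as (λ - a)(λ - a') with a = 4/3 + (1/21)*sqrt(658), a' = 4/3 - (1/21)*sqrt(658). At the order-1 pole a set g(λ) = (λ - a)*f(λ) = [16*λ**2/35 + λ/12 - 11/10] / (λ - a').
Simple pole: residue = g(a) at a = 4/3 + (1/21)*sqrt(658), which is 547/840 + (2231/276360)*sqrt(658).
List the singular points by increasing real part (a conjugate pair: the negative imaginary part first).
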